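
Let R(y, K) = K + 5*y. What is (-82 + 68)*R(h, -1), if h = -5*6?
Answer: 2114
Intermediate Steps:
h = -30
(-82 + 68)*R(h, -1) = (-82 + 68)*(-1 + 5*(-30)) = -14*(-1 - 150) = -14*(-151) = 2114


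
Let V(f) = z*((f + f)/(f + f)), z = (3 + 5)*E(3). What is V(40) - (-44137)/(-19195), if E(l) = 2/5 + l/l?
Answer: 170847/19195 ≈ 8.9006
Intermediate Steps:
E(l) = 7/5 (E(l) = 2*(⅕) + 1 = ⅖ + 1 = 7/5)
z = 56/5 (z = (3 + 5)*(7/5) = 8*(7/5) = 56/5 ≈ 11.200)
V(f) = 56/5 (V(f) = 56*((f + f)/(f + f))/5 = 56*((2*f)/((2*f)))/5 = 56*((2*f)*(1/(2*f)))/5 = (56/5)*1 = 56/5)
V(40) - (-44137)/(-19195) = 56/5 - (-44137)/(-19195) = 56/5 - (-44137)*(-1)/19195 = 56/5 - 1*44137/19195 = 56/5 - 44137/19195 = 170847/19195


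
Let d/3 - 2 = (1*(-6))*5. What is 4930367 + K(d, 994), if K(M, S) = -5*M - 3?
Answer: 4930784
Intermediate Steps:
d = -84 (d = 6 + 3*((1*(-6))*5) = 6 + 3*(-6*5) = 6 + 3*(-30) = 6 - 90 = -84)
K(M, S) = -3 - 5*M
4930367 + K(d, 994) = 4930367 + (-3 - 5*(-84)) = 4930367 + (-3 + 420) = 4930367 + 417 = 4930784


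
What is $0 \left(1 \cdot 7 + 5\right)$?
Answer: $0$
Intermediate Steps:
$0 \left(1 \cdot 7 + 5\right) = 0 \left(7 + 5\right) = 0 \cdot 12 = 0$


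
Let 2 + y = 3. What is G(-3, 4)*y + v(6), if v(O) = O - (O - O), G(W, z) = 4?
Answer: 10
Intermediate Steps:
v(O) = O (v(O) = O - 1*0 = O + 0 = O)
y = 1 (y = -2 + 3 = 1)
G(-3, 4)*y + v(6) = 4*1 + 6 = 4 + 6 = 10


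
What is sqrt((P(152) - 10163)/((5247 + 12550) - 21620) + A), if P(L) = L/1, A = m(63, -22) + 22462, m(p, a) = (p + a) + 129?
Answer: 3*sqrt(36756933109)/3823 ≈ 150.45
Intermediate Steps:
m(p, a) = 129 + a + p (m(p, a) = (a + p) + 129 = 129 + a + p)
A = 22632 (A = (129 - 22 + 63) + 22462 = 170 + 22462 = 22632)
P(L) = L (P(L) = L*1 = L)
sqrt((P(152) - 10163)/((5247 + 12550) - 21620) + A) = sqrt((152 - 10163)/((5247 + 12550) - 21620) + 22632) = sqrt(-10011/(17797 - 21620) + 22632) = sqrt(-10011/(-3823) + 22632) = sqrt(-10011*(-1/3823) + 22632) = sqrt(10011/3823 + 22632) = sqrt(86532147/3823) = 3*sqrt(36756933109)/3823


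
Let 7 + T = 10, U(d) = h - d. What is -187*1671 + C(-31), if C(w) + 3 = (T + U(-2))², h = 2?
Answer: -312431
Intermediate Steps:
U(d) = 2 - d
T = 3 (T = -7 + 10 = 3)
C(w) = 46 (C(w) = -3 + (3 + (2 - 1*(-2)))² = -3 + (3 + (2 + 2))² = -3 + (3 + 4)² = -3 + 7² = -3 + 49 = 46)
-187*1671 + C(-31) = -187*1671 + 46 = -312477 + 46 = -312431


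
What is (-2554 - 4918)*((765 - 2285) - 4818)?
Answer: 47357536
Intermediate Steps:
(-2554 - 4918)*((765 - 2285) - 4818) = -7472*(-1520 - 4818) = -7472*(-6338) = 47357536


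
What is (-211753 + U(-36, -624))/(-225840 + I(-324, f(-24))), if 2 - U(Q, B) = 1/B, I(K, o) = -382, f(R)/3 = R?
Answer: 132132623/141162528 ≈ 0.93603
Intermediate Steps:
f(R) = 3*R
U(Q, B) = 2 - 1/B
(-211753 + U(-36, -624))/(-225840 + I(-324, f(-24))) = (-211753 + (2 - 1/(-624)))/(-225840 - 382) = (-211753 + (2 - 1*(-1/624)))/(-226222) = (-211753 + (2 + 1/624))*(-1/226222) = (-211753 + 1249/624)*(-1/226222) = -132132623/624*(-1/226222) = 132132623/141162528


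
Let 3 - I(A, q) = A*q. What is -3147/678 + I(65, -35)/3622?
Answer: -1642325/409286 ≈ -4.0127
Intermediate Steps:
I(A, q) = 3 - A*q
-3147/678 + I(65, -35)/3622 = -3147/678 + (3 - 1*65*(-35))/3622 = -3147*1/678 + (3 + 2275)*(1/3622) = -1049/226 + 2278*(1/3622) = -1049/226 + 1139/1811 = -1642325/409286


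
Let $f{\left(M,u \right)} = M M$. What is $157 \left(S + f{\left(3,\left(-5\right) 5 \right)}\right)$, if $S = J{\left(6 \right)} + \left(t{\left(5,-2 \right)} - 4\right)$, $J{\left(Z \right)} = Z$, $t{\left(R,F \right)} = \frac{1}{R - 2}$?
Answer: $\frac{5338}{3} \approx 1779.3$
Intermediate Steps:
$t{\left(R,F \right)} = \frac{1}{-2 + R}$
$f{\left(M,u \right)} = M^{2}$
$S = \frac{7}{3}$ ($S = 6 + \left(\frac{1}{-2 + 5} - 4\right) = 6 - \left(4 - \frac{1}{3}\right) = 6 + \left(\frac{1}{3} - 4\right) = 6 - \frac{11}{3} = \frac{7}{3} \approx 2.3333$)
$157 \left(S + f{\left(3,\left(-5\right) 5 \right)}\right) = 157 \left(\frac{7}{3} + 3^{2}\right) = 157 \left(\frac{7}{3} + 9\right) = 157 \cdot \frac{34}{3} = \frac{5338}{3}$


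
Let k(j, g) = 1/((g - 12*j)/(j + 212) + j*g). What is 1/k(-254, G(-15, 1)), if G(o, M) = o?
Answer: 52329/14 ≈ 3737.8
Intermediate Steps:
k(j, g) = 1/(g*j + (g - 12*j)/(212 + j)) (k(j, g) = 1/((g - 12*j)/(212 + j) + g*j) = 1/(g*j + (g - 12*j)/(212 + j)))
1/k(-254, G(-15, 1)) = 1/((212 - 254)/(-15 - 12*(-254) - 15*(-254)² + 212*(-15)*(-254))) = 1/(-42/(-15 + 3048 - 15*64516 + 807720)) = 1/(-42/(-15 + 3048 - 967740 + 807720)) = 1/(-42/(-156987)) = 1/(-1/156987*(-42)) = 1/(14/52329) = 52329/14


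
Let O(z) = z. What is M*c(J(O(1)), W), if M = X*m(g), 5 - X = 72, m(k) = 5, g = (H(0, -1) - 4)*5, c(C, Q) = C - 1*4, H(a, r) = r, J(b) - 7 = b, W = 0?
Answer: -1340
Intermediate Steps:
J(b) = 7 + b
c(C, Q) = -4 + C (c(C, Q) = C - 4 = -4 + C)
g = -25 (g = (-1 - 4)*5 = -5*5 = -25)
X = -67 (X = 5 - 1*72 = 5 - 72 = -67)
M = -335 (M = -67*5 = -335)
M*c(J(O(1)), W) = -335*(-4 + (7 + 1)) = -335*(-4 + 8) = -335*4 = -1340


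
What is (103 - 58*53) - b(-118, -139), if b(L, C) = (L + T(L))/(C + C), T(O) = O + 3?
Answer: -826171/278 ≈ -2971.8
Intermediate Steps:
T(O) = 3 + O
b(L, C) = (3 + 2*L)/(2*C) (b(L, C) = (L + (3 + L))/(C + C) = (3 + 2*L)/((2*C)) = (3 + 2*L)*(1/(2*C)) = (3 + 2*L)/(2*C))
(103 - 58*53) - b(-118, -139) = (103 - 58*53) - (3/2 - 118)/(-139) = (103 - 3074) - (-1)*(-233)/(139*2) = -2971 - 1*233/278 = -2971 - 233/278 = -826171/278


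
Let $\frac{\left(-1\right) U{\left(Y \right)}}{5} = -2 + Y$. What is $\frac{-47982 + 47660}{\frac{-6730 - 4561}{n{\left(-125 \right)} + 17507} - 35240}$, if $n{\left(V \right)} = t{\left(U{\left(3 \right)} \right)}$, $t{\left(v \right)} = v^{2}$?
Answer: $\frac{5645304}{617838971} \approx 0.0091372$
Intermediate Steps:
$U{\left(Y \right)} = 10 - 5 Y$ ($U{\left(Y \right)} = - 5 \left(-2 + Y\right) = 10 - 5 Y$)
$n{\left(V \right)} = 25$ ($n{\left(V \right)} = \left(10 - 15\right)^{2} = \left(-5\right)^{2} = 25$)
$\frac{-47982 + 47660}{\frac{-6730 - 4561}{n{\left(-125 \right)} + 17507} - 35240} = \frac{-47982 + 47660}{\frac{-6730 - 4561}{25 + 17507} - 35240} = - \frac{322}{- \frac{11291}{17532} - 35240} = - \frac{322}{- \frac{617838971}{17532}} = \left(-322\right) \left(- \frac{17532}{617838971}\right) = \frac{5645304}{617838971}$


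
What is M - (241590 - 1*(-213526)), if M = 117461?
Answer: -337655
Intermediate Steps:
M - (241590 - 1*(-213526)) = 117461 - (241590 - 1*(-213526)) = 117461 - (241590 + 213526) = 117461 - 1*455116 = 117461 - 455116 = -337655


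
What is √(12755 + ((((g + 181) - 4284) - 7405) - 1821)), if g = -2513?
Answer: 21*I*√7 ≈ 55.561*I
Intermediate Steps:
√(12755 + ((((g + 181) - 4284) - 7405) - 1821)) = √(12755 + ((((-2513 + 181) - 4284) - 7405) - 1821)) = √(12755 + (((-2332 - 4284) - 7405) - 1821)) = √(12755 + ((-6616 - 7405) - 1821)) = √(12755 + (-14021 - 1821)) = √(12755 - 15842) = √(-3087) = 21*I*√7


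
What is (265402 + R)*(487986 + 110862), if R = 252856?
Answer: 310357766784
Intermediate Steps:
(265402 + R)*(487986 + 110862) = (265402 + 252856)*(487986 + 110862) = 518258*598848 = 310357766784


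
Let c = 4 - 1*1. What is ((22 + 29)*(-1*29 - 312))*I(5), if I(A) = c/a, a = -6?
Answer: 17391/2 ≈ 8695.5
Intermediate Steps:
c = 3 (c = 4 - 1 = 3)
I(A) = -½ (I(A) = 3/(-6) = 3*(-⅙) = -½)
((22 + 29)*(-1*29 - 312))*I(5) = ((22 + 29)*(-1*29 - 312))*(-½) = (51*(-29 - 312))*(-½) = (51*(-341))*(-½) = -17391*(-½) = 17391/2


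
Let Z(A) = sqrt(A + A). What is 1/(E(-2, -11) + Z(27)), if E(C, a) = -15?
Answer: -5/57 - sqrt(6)/57 ≈ -0.13069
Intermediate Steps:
Z(A) = sqrt(2)*sqrt(A) (Z(A) = sqrt(2*A) = sqrt(2)*sqrt(A))
1/(E(-2, -11) + Z(27)) = 1/(-15 + sqrt(2)*sqrt(27)) = 1/(-15 + sqrt(2)*(3*sqrt(3))) = 1/(-15 + 3*sqrt(6))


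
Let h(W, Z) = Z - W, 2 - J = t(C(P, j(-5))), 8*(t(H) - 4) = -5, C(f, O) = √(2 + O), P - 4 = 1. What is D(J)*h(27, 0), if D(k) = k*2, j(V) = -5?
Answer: 297/4 ≈ 74.250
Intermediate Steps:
P = 5 (P = 4 + 1 = 5)
t(H) = 27/8 (t(H) = 4 + (⅛)*(-5) = 4 - 5/8 = 27/8)
J = -11/8 (J = 2 - 1*27/8 = 2 - 27/8 = -11/8 ≈ -1.3750)
D(k) = 2*k
D(J)*h(27, 0) = (2*(-11/8))*(0 - 1*27) = -11*(0 - 27)/4 = -11/4*(-27) = 297/4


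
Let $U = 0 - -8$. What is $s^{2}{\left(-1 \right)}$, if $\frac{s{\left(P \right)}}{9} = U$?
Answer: $5184$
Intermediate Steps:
$U = 8$ ($U = 0 + 8 = 8$)
$s{\left(P \right)} = 72$ ($s{\left(P \right)} = 9 \cdot 8 = 72$)
$s^{2}{\left(-1 \right)} = 72^{2} = 5184$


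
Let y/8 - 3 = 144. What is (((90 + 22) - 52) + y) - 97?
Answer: 1139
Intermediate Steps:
y = 1176 (y = 24 + 8*144 = 24 + 1152 = 1176)
(((90 + 22) - 52) + y) - 97 = (((90 + 22) - 52) + 1176) - 97 = ((112 - 52) + 1176) - 97 = (60 + 1176) - 97 = 1236 - 97 = 1139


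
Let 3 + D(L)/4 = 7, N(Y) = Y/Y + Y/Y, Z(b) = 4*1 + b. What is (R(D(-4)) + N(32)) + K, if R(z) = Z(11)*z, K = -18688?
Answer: -18446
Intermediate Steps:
Z(b) = 4 + b
N(Y) = 2 (N(Y) = 1 + 1 = 2)
D(L) = 16 (D(L) = -12 + 4*7 = -12 + 28 = 16)
R(z) = 15*z (R(z) = (4 + 11)*z = 15*z)
(R(D(-4)) + N(32)) + K = (15*16 + 2) - 18688 = (240 + 2) - 18688 = 242 - 18688 = -18446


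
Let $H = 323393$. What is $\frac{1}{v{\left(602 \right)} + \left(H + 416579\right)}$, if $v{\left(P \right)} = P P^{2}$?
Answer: $\frac{1}{218907180} \approx 4.5681 \cdot 10^{-9}$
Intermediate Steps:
$v{\left(P \right)} = P^{3}$
$\frac{1}{v{\left(602 \right)} + \left(H + 416579\right)} = \frac{1}{602^{3} + \left(323393 + 416579\right)} = \frac{1}{218167208 + 739972} = \frac{1}{218907180}$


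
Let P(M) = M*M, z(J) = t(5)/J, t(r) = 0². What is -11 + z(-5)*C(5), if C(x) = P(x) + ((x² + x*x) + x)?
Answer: -11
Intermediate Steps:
t(r) = 0
z(J) = 0 (z(J) = 0/J = 0)
P(M) = M²
C(x) = x + 3*x² (C(x) = x² + ((x² + x*x) + x) = x² + ((x² + x²) + x) = x² + (2*x² + x) = x² + (x + 2*x²) = x + 3*x²)
-11 + z(-5)*C(5) = -11 + 0*(5*(1 + 3*5)) = -11 + 0*(5*(1 + 15)) = -11 + 0*(5*16) = -11 + 0*80 = -11 + 0 = -11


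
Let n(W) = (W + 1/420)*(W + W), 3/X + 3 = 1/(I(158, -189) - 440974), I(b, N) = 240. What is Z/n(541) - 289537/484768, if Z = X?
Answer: -47059703063921300731/78791217993618994144 ≈ -0.59727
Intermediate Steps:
X = -1322202/1322203 (X = 3/(-3 + 1/(240 - 440974)) = 3/(-3 + 1/(-440734)) = 3/(-3 - 1/440734) = 3/(-1322203/440734) = 3*(-440734/1322203) = -1322202/1322203 ≈ -1.0000)
Z = -1322202/1322203 ≈ -1.0000
n(W) = 2*W*(1/420 + W) (n(W) = (W + 1/420)*(2*W) = (1/420 + W)*(2*W) = 2*W*(1/420 + W))
Z/n(541) - 289537/484768 = -1322202*210/(541*(1 + 420*541))/1322203 - 289537/484768 = -1322202*210/(541*(1 + 227220))/1322203 - 289537*1/484768 = -1322202/(1322203*((1/210)*541*227221)) - 289537/484768 = -1322202/(1322203*122926561/210) - 289537/484768 = -1322202/1322203*210/122926561 - 289537/484768 = -277662420/162533867733883 - 289537/484768 = -47059703063921300731/78791217993618994144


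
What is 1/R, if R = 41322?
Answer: 1/41322 ≈ 2.4200e-5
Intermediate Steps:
1/R = 1/41322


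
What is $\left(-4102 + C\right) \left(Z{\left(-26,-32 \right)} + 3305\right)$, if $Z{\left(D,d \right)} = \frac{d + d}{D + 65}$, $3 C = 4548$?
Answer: $- \frac{111052322}{13} \approx -8.5425 \cdot 10^{6}$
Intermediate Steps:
$C = 1516$ ($C = \frac{1}{3} \cdot 4548 = 1516$)
$Z{\left(D,d \right)} = \frac{2 d}{65 + D}$
$\left(-4102 + C\right) \left(Z{\left(-26,-32 \right)} + 3305\right) = \left(-4102 + 1516\right) \left(2 \left(-32\right) \frac{1}{65 - 26} + 3305\right) = - 2586 \left(2 \left(-32\right) \frac{1}{39} + 3305\right) = - 2586 \left(- \frac{64}{39} + 3305\right) = \left(-2586\right) \frac{128831}{39} = - \frac{111052322}{13}$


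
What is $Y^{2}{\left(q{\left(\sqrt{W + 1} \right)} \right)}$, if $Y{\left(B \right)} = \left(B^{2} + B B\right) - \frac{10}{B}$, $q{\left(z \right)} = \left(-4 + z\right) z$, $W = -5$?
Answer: $- \frac{28035}{4} - 24257 i \approx -7008.8 - 24257.0 i$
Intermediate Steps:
$q{\left(z \right)} = z \left(-4 + z\right)$
$Y{\left(B \right)} = - \frac{10}{B} + 2 B^{2}$ ($Y{\left(B \right)} = \left(B^{2} + B^{2}\right) - \frac{10}{B} = 2 B^{2} - \frac{10}{B} = - \frac{10}{B} + 2 B^{2}$)
$Y^{2}{\left(q{\left(\sqrt{W + 1} \right)} \right)} = \left(\frac{2 \left(-5 + \left(\sqrt{-5 + 1} \left(-4 + \sqrt{-5 + 1}\right)\right)^{3}\right)}{\sqrt{-5 + 1} \left(-4 + \sqrt{-5 + 1}\right)}\right)^{2} = \left(\frac{2 \left(-5 + \left(\sqrt{-4} \left(-4 + \sqrt{-4}\right)\right)^{3}\right)}{\sqrt{-4} \left(-4 + \sqrt{-4}\right)}\right)^{2} = \left(\frac{2 \left(-5 + \left(2 i \left(-4 + 2 i\right)\right)^{3}\right)}{2 i \left(-4 + 2 i\right)}\right)^{2} = \left(2 \left(- \frac{i \left(-4 - 2 i\right)}{40}\right) \left(-5 - 8 i \left(-4 + 2 i\right)^{3}\right)\right)^{2} = \left(- \frac{i \left(-5 - 8 i \left(-4 + 2 i\right)^{3}\right) \left(-4 - 2 i\right)}{20}\right)^{2} = - \frac{\left(-5 - 8 i \left(-4 + 2 i\right)^{3}\right)^{2} \left(-4 - 2 i\right)^{2}}{400}$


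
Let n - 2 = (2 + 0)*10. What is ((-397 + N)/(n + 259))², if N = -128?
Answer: 275625/78961 ≈ 3.4906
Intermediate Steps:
n = 22 (n = 2 + (2 + 0)*10 = 2 + 2*10 = 2 + 20 = 22)
((-397 + N)/(n + 259))² = ((-397 - 128)/(22 + 259))² = (-525/281)² = 275625/78961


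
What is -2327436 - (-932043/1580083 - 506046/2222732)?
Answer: -4087093770290557161/1756050523378 ≈ -2.3274e+6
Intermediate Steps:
-2327436 - (-932043/1580083 - 506046/2222732) = -2327436 - (-932043*1/1580083 - 506046*1/2222732) = -2327436 - (-932043/1580083 - 253023/1111366) = -2327436 - 1*(-1435638241647/1756050523378) = -2327436 + 1435638241647/1756050523378 = -4087093770290557161/1756050523378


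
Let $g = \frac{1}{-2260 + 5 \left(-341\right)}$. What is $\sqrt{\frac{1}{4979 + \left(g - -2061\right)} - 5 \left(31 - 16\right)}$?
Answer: $\frac{2 i \sqrt{1623265694653890}}{9304533} \approx 8.6602 i$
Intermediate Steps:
$g = - \frac{1}{3965}$ ($g = \frac{1}{-2260 - 1705} = \frac{1}{-3965} = - \frac{1}{3965} \approx -0.00025221$)
$\sqrt{\frac{1}{4979 + \left(g - -2061\right)} - 5 \left(31 - 16\right)} = \sqrt{\frac{1}{4979 - - \frac{8171864}{3965}} - 5 \left(31 - 16\right)} = \sqrt{\frac{1}{4979 + \left(- \frac{1}{3965} + 2061\right)} - 75} = \sqrt{\frac{1}{4979 + \frac{8171864}{3965}} - 75} = \sqrt{\frac{1}{\frac{27913599}{3965}} - 75} = \sqrt{\frac{3965}{27913599} - 75} = \sqrt{- \frac{2093515960}{27913599}} = \frac{2 i \sqrt{1623265694653890}}{9304533}$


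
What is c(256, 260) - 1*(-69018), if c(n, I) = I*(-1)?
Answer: 68758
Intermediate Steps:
c(n, I) = -I
c(256, 260) - 1*(-69018) = -1*260 - 1*(-69018) = -260 + 69018 = 68758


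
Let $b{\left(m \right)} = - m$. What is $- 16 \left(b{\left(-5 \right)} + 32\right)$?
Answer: $-592$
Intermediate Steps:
$- 16 \left(b{\left(-5 \right)} + 32\right) = - 16 \left(\left(-1\right) \left(-5\right) + 32\right) = - 16 \left(5 + 32\right) = \left(-16\right) 37 = -592$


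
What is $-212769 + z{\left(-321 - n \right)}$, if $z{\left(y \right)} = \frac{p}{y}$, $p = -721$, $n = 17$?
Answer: $- \frac{71915201}{338} \approx -2.1277 \cdot 10^{5}$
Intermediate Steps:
$z{\left(y \right)} = - \frac{721}{y}$
$-212769 + z{\left(-321 - n \right)} = -212769 - \frac{721}{-321 - 17} = -212769 - \frac{721}{-338} = -212769 - - \frac{721}{338} = -212769 + \frac{721}{338} = - \frac{71915201}{338}$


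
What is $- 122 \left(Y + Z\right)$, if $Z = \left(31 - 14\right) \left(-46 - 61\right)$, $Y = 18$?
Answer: $219722$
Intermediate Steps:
$Z = -1819$ ($Z = 17 \left(-107\right) = -1819$)
$- 122 \left(Y + Z\right) = - 122 \left(18 - 1819\right) = \left(-122\right) \left(-1801\right) = 219722$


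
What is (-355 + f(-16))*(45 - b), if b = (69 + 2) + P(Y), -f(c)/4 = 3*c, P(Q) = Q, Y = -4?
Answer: 3586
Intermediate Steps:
f(c) = -12*c
b = 67 (b = (69 + 2) - 4 = 71 - 4 = 67)
(-355 + f(-16))*(45 - b) = (-355 - 12*(-16))*(45 - 1*67) = (-355 + 192)*(45 - 67) = -163*(-22) = 3586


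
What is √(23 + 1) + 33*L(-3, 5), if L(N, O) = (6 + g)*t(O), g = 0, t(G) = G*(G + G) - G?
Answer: 8910 + 2*√6 ≈ 8914.9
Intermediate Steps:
t(G) = -G + 2*G² (t(G) = G*(2*G) - G = 2*G² - G = -G + 2*G²)
L(N, O) = 6*O*(-1 + 2*O) (L(N, O) = (6 + 0)*(O*(-1 + 2*O)) = 6*(O*(-1 + 2*O)) = 6*O*(-1 + 2*O))
√(23 + 1) + 33*L(-3, 5) = √(23 + 1) + 33*(6*5*(-1 + 2*5)) = √24 + 33*(6*5*(-1 + 10)) = 2*√6 + 33*(6*5*9) = 2*√6 + 33*270 = 2*√6 + 8910 = 8910 + 2*√6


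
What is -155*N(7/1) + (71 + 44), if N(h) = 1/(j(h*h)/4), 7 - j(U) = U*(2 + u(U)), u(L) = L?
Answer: 71800/623 ≈ 115.25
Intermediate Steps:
j(U) = 7 - U*(2 + U)
N(h) = 1/(7/4 - h**2/2 - h**4/4) (N(h) = 1/((7 - (h*h)**2 - 2*h*h)/4) = 1/((7 - (h**2)**2 - 2*h**2)*(1/4)) = 1/((7 - h**4 - 2*h**2)*(1/4)) = 1/(7/4 - h**2/2 - h**4/4))
-155*N(7/1) + (71 + 44) = -(-620)/(-7 + (7/1)**4 + 2*(7/1)**2) + (71 + 44) = -(-620)/(-7 + (7*1)**4 + 2*(7*1)**2) + 115 = -(-620)/(-7 + 7**4 + 2*7**2) + 115 = -(-620)/(-7 + 2401 + 2*49) + 115 = -(-620)/(-7 + 2401 + 98) + 115 = -(-620)/2492 + 115 = -155*(-1/623) + 115 = 155/623 + 115 = 71800/623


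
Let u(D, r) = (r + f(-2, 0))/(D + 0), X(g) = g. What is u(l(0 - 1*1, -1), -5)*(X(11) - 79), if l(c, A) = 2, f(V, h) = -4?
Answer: 306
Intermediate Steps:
u(D, r) = (-4 + r)/D (u(D, r) = (r - 4)/(D + 0) = (-4 + r)/D)
u(l(0 - 1*1, -1), -5)*(X(11) - 79) = ((-4 - 5)/2)*(11 - 79) = ((½)*(-9))*(-68) = -9/2*(-68) = 306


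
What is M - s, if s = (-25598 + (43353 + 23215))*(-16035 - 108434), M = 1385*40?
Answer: 5099550330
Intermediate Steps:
M = 55400
s = -5099494930 (s = (-25598 + 66568)*(-124469) = 40970*(-124469) = -5099494930)
M - s = 55400 - 1*(-5099494930) = 55400 + 5099494930 = 5099550330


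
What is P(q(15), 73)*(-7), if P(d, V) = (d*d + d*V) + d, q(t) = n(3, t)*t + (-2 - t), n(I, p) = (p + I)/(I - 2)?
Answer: -579117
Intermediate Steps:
n(I, p) = (I + p)/(-2 + I)
q(t) = -2 - t + t*(3 + t) (q(t) = ((3 + t)/(-2 + 3))*t + (-2 - t) = ((3 + t)/1)*t + (-2 - t) = (1*(3 + t))*t + (-2 - t) = (3 + t)*t + (-2 - t) = t*(3 + t) + (-2 - t) = -2 - t + t*(3 + t))
P(d, V) = d + d**2 + V*d (P(d, V) = (d**2 + V*d) + d = d + d**2 + V*d)
P(q(15), 73)*(-7) = ((-2 - 1*15 + 15*(3 + 15))*(1 + 73 + (-2 - 1*15 + 15*(3 + 15))))*(-7) = ((-2 - 15 + 15*18)*(1 + 73 + (-2 - 15 + 15*18)))*(-7) = ((-2 - 15 + 270)*(1 + 73 + (-2 - 15 + 270)))*(-7) = (253*(1 + 73 + 253))*(-7) = (253*327)*(-7) = 82731*(-7) = -579117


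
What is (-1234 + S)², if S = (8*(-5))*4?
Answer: 1943236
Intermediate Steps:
S = -160 (S = -40*4 = -160)
(-1234 + S)² = (-1234 - 160)² = (-1394)² = 1943236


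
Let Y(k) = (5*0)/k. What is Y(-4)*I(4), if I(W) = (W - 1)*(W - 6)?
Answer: 0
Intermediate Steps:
I(W) = (-1 + W)*(-6 + W)
Y(k) = 0 (Y(k) = 0/k = 0)
Y(-4)*I(4) = 0*(6 + 4² - 7*4) = 0*(6 + 16 - 28) = 0*(-6) = 0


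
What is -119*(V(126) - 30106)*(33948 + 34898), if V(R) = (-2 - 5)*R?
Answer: 253874581912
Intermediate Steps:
V(R) = -7*R
-119*(V(126) - 30106)*(33948 + 34898) = -119*(-7*126 - 30106)*(33948 + 34898) = -119*(-882 - 30106)*68846 = -(-3687572)*68846 = -119*(-2133399848) = 253874581912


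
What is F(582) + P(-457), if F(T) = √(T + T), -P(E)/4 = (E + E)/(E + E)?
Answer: -4 + 2*√291 ≈ 30.117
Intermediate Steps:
P(E) = -4 (P(E) = -4*(E + E)/(E + E) = -4*2*E/(2*E) = -4*2*E*1/(2*E) = -4*1 = -4)
F(T) = √2*√T (F(T) = √(2*T) = √2*√T)
F(582) + P(-457) = √2*√582 - 4 = 2*√291 - 4 = -4 + 2*√291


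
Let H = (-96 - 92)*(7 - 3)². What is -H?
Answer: 3008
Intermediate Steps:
H = -3008 (H = -188*4² = -188*16 = -3008)
-H = -1*(-3008) = 3008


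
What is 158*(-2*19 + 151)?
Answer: 17854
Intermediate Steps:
158*(-2*19 + 151) = 158*(-38 + 151) = 158*113 = 17854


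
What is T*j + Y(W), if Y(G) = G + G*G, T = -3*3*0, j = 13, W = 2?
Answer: 6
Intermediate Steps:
T = 0 (T = -9*0 = 0)
Y(G) = G + G²
T*j + Y(W) = 0*13 + 2*(1 + 2) = 0 + 2*3 = 0 + 6 = 6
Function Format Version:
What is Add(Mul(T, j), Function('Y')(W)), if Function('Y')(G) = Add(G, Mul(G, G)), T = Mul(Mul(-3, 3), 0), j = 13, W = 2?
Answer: 6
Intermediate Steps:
T = 0 (T = Mul(-9, 0) = 0)
Function('Y')(G) = Add(G, Pow(G, 2))
Add(Mul(T, j), Function('Y')(W)) = Add(Mul(0, 13), Mul(2, Add(1, 2))) = Add(0, Mul(2, 3)) = Add(0, 6) = 6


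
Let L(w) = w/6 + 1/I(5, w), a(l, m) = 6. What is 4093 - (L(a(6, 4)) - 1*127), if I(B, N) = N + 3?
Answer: 37970/9 ≈ 4218.9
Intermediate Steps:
I(B, N) = 3 + N
L(w) = 1/(3 + w) + w/6 (L(w) = w/6 + 1/(3 + w) = 1/(3 + w) + w/6)
4093 - (L(a(6, 4)) - 1*127) = 4093 - ((6 + 6*(3 + 6))/(6*(3 + 6)) - 1*127) = 4093 - ((⅙)*(6 + 6*9)/9 - 127) = 4093 - ((⅙)*(⅑)*(6 + 54) - 127) = 4093 - ((⅙)*(⅑)*60 - 127) = 4093 - (10/9 - 127) = 4093 - 1*(-1133/9) = 4093 + 1133/9 = 37970/9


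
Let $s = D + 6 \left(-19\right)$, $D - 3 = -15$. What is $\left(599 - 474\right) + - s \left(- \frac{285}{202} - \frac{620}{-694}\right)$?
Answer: $\frac{2095550}{35047} \approx 59.793$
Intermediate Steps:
$D = -12$ ($D = 3 - 15 = -12$)
$s = -126$ ($s = -12 + 6 \left(-19\right) = -12 - 114 = -126$)
$\left(599 - 474\right) + - s \left(- \frac{285}{202} - \frac{620}{-694}\right) = \left(599 - 474\right) + \left(-1\right) \left(-126\right) \left(- \frac{285}{202} - \frac{620}{-694}\right) = \left(599 - 474\right) + 126 \left(\left(-285\right) \frac{1}{202} - - \frac{310}{347}\right) = 125 + 126 \left(- \frac{285}{202} + \frac{310}{347}\right) = 125 + 126 \left(- \frac{36275}{70094}\right) = 125 - \frac{2285325}{35047} = \frac{2095550}{35047}$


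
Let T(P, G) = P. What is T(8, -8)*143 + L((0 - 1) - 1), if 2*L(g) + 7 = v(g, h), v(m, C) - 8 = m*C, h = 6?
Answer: 2277/2 ≈ 1138.5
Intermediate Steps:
v(m, C) = 8 + C*m (v(m, C) = 8 + m*C = 8 + C*m)
L(g) = ½ + 3*g (L(g) = -7/2 + (8 + 6*g)/2 = -7/2 + (4 + 3*g) = ½ + 3*g)
T(8, -8)*143 + L((0 - 1) - 1) = 8*143 + (½ + 3*((0 - 1) - 1)) = 1144 + (½ + 3*(-1 - 1)) = 1144 + (½ + 3*(-2)) = 1144 + (½ - 6) = 1144 - 11/2 = 2277/2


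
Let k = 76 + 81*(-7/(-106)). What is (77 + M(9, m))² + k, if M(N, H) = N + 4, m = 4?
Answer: 867223/106 ≈ 8181.4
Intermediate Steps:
M(N, H) = 4 + N
k = 8623/106 (k = 76 + 81*(-7*(-1/106)) = 76 + 81*(7/106) = 76 + 567/106 = 8623/106 ≈ 81.349)
(77 + M(9, m))² + k = (77 + (4 + 9))² + 8623/106 = (77 + 13)² + 8623/106 = 90² + 8623/106 = 8100 + 8623/106 = 867223/106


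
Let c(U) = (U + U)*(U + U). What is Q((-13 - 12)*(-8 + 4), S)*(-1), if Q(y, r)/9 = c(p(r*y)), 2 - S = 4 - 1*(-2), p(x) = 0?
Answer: 0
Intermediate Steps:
c(U) = 4*U**2 (c(U) = (2*U)*(2*U) = 4*U**2)
S = -4 (S = 2 - (4 - 1*(-2)) = 2 - (4 + 2) = 2 - 1*6 = 2 - 6 = -4)
Q(y, r) = 0 (Q(y, r) = 9*(4*0**2) = 9*(4*0) = 9*0 = 0)
Q((-13 - 12)*(-8 + 4), S)*(-1) = 0*(-1) = 0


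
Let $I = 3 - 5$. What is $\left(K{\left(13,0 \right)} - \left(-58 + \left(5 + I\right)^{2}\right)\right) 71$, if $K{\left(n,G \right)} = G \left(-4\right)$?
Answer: $3479$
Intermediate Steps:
$I = -2$ ($I = 3 - 5 = -2$)
$K{\left(n,G \right)} = - 4 G$
$\left(K{\left(13,0 \right)} - \left(-58 + \left(5 + I\right)^{2}\right)\right) 71 = \left(\left(-4\right) 0 + \left(58 - \left(5 - 2\right)^{2}\right)\right) 71 = \left(0 + \left(58 - 3^{2}\right)\right) 71 = \left(0 + \left(58 - 9\right)\right) 71 = \left(0 + 49\right) 71 = 49 \cdot 71 = 3479$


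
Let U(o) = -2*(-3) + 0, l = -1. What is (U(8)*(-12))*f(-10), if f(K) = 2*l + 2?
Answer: 0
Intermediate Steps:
f(K) = 0 (f(K) = 2*(-1) + 2 = -2 + 2 = 0)
U(o) = 6 (U(o) = 6 + 0 = 6)
(U(8)*(-12))*f(-10) = (6*(-12))*0 = -72*0 = 0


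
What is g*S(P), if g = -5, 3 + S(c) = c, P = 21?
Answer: -90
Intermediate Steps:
S(c) = -3 + c
g*S(P) = -5*(-3 + 21) = -5*18 = -90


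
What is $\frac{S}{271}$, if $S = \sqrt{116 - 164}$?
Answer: $\frac{4 i \sqrt{3}}{271} \approx 0.025565 i$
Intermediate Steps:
$S = 4 i \sqrt{3}$ ($S = \sqrt{-48} = 4 i \sqrt{3} \approx 6.9282 i$)
$\frac{S}{271} = \frac{4 i \sqrt{3}}{271}$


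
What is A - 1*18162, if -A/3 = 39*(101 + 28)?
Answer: -33255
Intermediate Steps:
A = -15093 (A = -117*(101 + 28) = -117*129 = -3*5031 = -15093)
A - 1*18162 = -15093 - 1*18162 = -15093 - 18162 = -33255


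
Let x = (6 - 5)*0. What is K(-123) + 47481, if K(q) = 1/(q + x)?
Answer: 5840162/123 ≈ 47481.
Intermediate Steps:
x = 0 (x = 1*0 = 0)
K(q) = 1/q (K(q) = 1/(q + 0) = 1/q)
K(-123) + 47481 = 1/(-123) + 47481 = -1/123 + 47481 = 5840162/123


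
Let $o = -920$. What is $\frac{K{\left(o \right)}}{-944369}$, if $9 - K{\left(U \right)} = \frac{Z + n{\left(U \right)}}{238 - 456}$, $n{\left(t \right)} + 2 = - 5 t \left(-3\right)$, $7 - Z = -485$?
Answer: $\frac{5674}{102936221} \approx 5.5121 \cdot 10^{-5}$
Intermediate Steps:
$Z = 492$ ($Z = 7 - -485 = 7 + 485 = 492$)
$n{\left(t \right)} = -2 + 15 t$ ($n{\left(t \right)} = -2 + - 5 t \left(-3\right) = -2 + 15 t$)
$K{\left(U \right)} = \frac{1226}{109} + \frac{15 U}{218}$ ($K{\left(U \right)} = 9 - \frac{492 + \left(-2 + 15 U\right)}{238 - 456} = 9 - \frac{490 + 15 U}{-218} = 9 - \left(490 + 15 U\right) \left(- \frac{1}{218}\right) = 9 - \left(- \frac{245}{109} - \frac{15 U}{218}\right) = 9 + \left(\frac{245}{109} + \frac{15 U}{218}\right) = \frac{1226}{109} + \frac{15 U}{218}$)
$\frac{K{\left(o \right)}}{-944369} = \frac{\frac{1226}{109} + \frac{15}{218} \left(-920\right)}{-944369} = \left(\frac{1226}{109} - \frac{6900}{109}\right) \left(- \frac{1}{944369}\right) = \left(- \frac{5674}{109}\right) \left(- \frac{1}{944369}\right) = \frac{5674}{102936221}$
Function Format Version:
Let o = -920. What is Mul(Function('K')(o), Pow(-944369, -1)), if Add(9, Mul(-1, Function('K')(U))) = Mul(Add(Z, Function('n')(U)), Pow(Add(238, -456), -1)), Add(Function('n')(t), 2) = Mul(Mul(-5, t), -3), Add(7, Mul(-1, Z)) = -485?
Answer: Rational(5674, 102936221) ≈ 5.5121e-5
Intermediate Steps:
Z = 492 (Z = Add(7, Mul(-1, -485)) = Add(7, 485) = 492)
Function('n')(t) = Add(-2, Mul(15, t)) (Function('n')(t) = Add(-2, Mul(Mul(-5, t), -3)) = Add(-2, Mul(15, t)))
Function('K')(U) = Add(Rational(1226, 109), Mul(Rational(15, 218), U)) (Function('K')(U) = Add(9, Mul(-1, Mul(Add(492, Add(-2, Mul(15, U))), Pow(Add(238, -456), -1)))) = Add(9, Mul(-1, Mul(Add(490, Mul(15, U)), Pow(-218, -1)))) = Add(9, Mul(-1, Mul(Add(490, Mul(15, U)), Rational(-1, 218)))) = Add(9, Mul(-1, Add(Rational(-245, 109), Mul(Rational(-15, 218), U)))) = Add(9, Add(Rational(245, 109), Mul(Rational(15, 218), U))) = Add(Rational(1226, 109), Mul(Rational(15, 218), U)))
Mul(Function('K')(o), Pow(-944369, -1)) = Mul(Add(Rational(1226, 109), Mul(Rational(15, 218), -920)), Pow(-944369, -1)) = Mul(Add(Rational(1226, 109), Rational(-6900, 109)), Rational(-1, 944369)) = Mul(Rational(-5674, 109), Rational(-1, 944369)) = Rational(5674, 102936221)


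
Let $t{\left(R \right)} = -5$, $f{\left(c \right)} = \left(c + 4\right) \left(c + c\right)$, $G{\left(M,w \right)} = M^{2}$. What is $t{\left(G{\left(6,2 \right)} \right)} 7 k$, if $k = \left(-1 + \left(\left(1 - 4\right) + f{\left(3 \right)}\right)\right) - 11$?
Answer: $-945$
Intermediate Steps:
$f{\left(c \right)} = 2 c \left(4 + c\right)$ ($f{\left(c \right)} = \left(4 + c\right) 2 c = 2 c \left(4 + c\right)$)
$k = 27$ ($k = \left(-1 + \left(\left(1 - 4\right) + 2 \cdot 3 \left(4 + 3\right)\right)\right) - 11 = \left(-1 - \left(3 - 42\right)\right) - 11 = \left(-1 + \left(-3 + 42\right)\right) - 11 = \left(-1 + 39\right) - 11 = 38 - 11 = 27$)
$t{\left(G{\left(6,2 \right)} \right)} 7 k = \left(-5\right) 7 \cdot 27 = \left(-35\right) 27 = -945$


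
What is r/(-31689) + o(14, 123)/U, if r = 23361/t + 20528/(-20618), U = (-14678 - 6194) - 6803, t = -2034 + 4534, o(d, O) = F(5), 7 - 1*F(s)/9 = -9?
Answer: -183052257709/33484894852500 ≈ -0.0054667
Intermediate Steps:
F(s) = 144 (F(s) = 63 - 9*(-9) = 63 + 81 = 144)
o(d, O) = 144
t = 2500
U = -27675 (U = -20872 - 6803 = -27675)
r = 215168549/25772500 (r = 23361/2500 + 20528/(-20618) = 23361*(1/2500) + 20528*(-1/20618) = 23361/2500 - 10264/10309 = 215168549/25772500 ≈ 8.3488)
r/(-31689) + o(14, 123)/U = (215168549/25772500)/(-31689) + 144/(-27675) = (215168549/25772500)*(-1/31689) + 144*(-1/27675) = -215168549/816704752500 - 16/3075 = -183052257709/33484894852500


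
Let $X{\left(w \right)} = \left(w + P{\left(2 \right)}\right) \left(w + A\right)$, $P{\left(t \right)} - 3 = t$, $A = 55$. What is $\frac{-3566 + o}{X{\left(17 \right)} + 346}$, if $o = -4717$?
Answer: $- \frac{8283}{1930} \approx -4.2917$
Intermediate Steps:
$P{\left(t \right)} = 3 + t$
$X{\left(w \right)} = \left(5 + w\right) \left(55 + w\right)$ ($X{\left(w \right)} = \left(w + \left(3 + 2\right)\right) \left(w + 55\right) = \left(w + 5\right) \left(55 + w\right) = \left(5 + w\right) \left(55 + w\right)$)
$\frac{-3566 + o}{X{\left(17 \right)} + 346} = \frac{-3566 - 4717}{\left(275 + 17^{2} + 60 \cdot 17\right) + 346} = - \frac{8283}{\left(275 + 289 + 1020\right) + 346} = - \frac{8283}{1584 + 346} = - \frac{8283}{1930}$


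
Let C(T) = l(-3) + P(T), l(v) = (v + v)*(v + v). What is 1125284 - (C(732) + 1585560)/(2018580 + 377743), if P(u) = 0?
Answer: 2696542345136/2396323 ≈ 1.1253e+6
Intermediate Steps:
l(v) = 4*v² (l(v) = (2*v)*(2*v) = 4*v²)
C(T) = 36 (C(T) = 4*(-3)² + 0 = 4*9 + 0 = 36 + 0 = 36)
1125284 - (C(732) + 1585560)/(2018580 + 377743) = 1125284 - (36 + 1585560)/(2018580 + 377743) = 1125284 - 1585596/2396323 = 2696542345136/2396323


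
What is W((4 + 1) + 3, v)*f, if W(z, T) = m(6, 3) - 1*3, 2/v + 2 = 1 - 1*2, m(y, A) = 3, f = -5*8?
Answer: 0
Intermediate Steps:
f = -40
v = -⅔ (v = 2/(-2 + (1 - 1*2)) = 2/(-2 + (1 - 2)) = 2/(-2 - 1) = 2/(-3) = 2*(-⅓) = -⅔ ≈ -0.66667)
W(z, T) = 0 (W(z, T) = 3 - 1*3 = 3 - 3 = 0)
W((4 + 1) + 3, v)*f = 0*(-40) = 0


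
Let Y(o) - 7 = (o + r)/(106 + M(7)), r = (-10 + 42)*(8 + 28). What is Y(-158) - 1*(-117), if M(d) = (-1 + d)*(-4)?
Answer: 5581/41 ≈ 136.12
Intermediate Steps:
r = 1152 (r = 32*36 = 1152)
M(d) = 4 - 4*d
Y(o) = 863/41 + o/82 (Y(o) = 7 + (o + 1152)/(106 + (4 - 4*7)) = 7 + (1152 + o)/(106 + (4 - 28)) = 7 + (1152 + o)/(106 - 24) = 7 + (1152 + o)/82 = 7 + (1152 + o)*(1/82) = 7 + (576/41 + o/82) = 863/41 + o/82)
Y(-158) - 1*(-117) = (863/41 + (1/82)*(-158)) - 1*(-117) = (863/41 - 79/41) + 117 = 784/41 + 117 = 5581/41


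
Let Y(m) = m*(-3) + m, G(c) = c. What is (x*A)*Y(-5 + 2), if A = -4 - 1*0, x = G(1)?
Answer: -24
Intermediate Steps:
x = 1
A = -4 (A = -4 + 0 = -4)
Y(m) = -2*m (Y(m) = -3*m + m = -2*m)
(x*A)*Y(-5 + 2) = (1*(-4))*(-2*(-5 + 2)) = -(-8)*(-3) = -4*6 = -24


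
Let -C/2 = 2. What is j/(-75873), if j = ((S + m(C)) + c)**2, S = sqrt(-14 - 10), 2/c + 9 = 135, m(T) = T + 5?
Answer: 91160/301139937 - 256*I*sqrt(6)/4779999 ≈ 0.00030272 - 0.00013119*I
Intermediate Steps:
C = -4 (C = -2*2 = -4)
m(T) = 5 + T
c = 1/63 (c = 2/(-9 + 135) = 2/126 = 2*(1/126) = 1/63 ≈ 0.015873)
S = 2*I*sqrt(6) (S = sqrt(-24) = 2*I*sqrt(6) ≈ 4.899*I)
j = (64/63 + 2*I*sqrt(6))**2 (j = ((2*I*sqrt(6) + (5 - 4)) + 1/63)**2 = ((2*I*sqrt(6) + 1) + 1/63)**2 = ((1 + 2*I*sqrt(6)) + 1/63)**2 = (64/63 + 2*I*sqrt(6))**2 ≈ -22.968 + 9.9535*I)
j/(-75873) = (-91160/3969 + 256*I*sqrt(6)/63)/(-75873) = (-91160/3969 + 256*I*sqrt(6)/63)*(-1/75873) = 91160/301139937 - 256*I*sqrt(6)/4779999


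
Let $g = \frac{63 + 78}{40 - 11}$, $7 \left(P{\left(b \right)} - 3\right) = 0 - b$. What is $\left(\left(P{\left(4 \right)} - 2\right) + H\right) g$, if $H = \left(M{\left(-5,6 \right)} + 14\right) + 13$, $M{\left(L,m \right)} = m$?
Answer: $\frac{32994}{203} \approx 162.53$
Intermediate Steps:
$P{\left(b \right)} = 3 - \frac{b}{7}$ ($P{\left(b \right)} = 3 + \frac{0 - b}{7} = 3 + \frac{\left(-1\right) b}{7} = 3 - \frac{b}{7}$)
$H = 33$ ($H = \left(6 + 14\right) + 13 = 20 + 13 = 33$)
$g = \frac{141}{29} \approx 4.8621$
$\left(\left(P{\left(4 \right)} - 2\right) + H\right) g = \left(\left(\left(3 - \frac{4}{7}\right) - 2\right) + 33\right) \frac{141}{29} = \left(\left(\frac{17}{7} - 2\right) + 33\right) \frac{141}{29} = \left(\frac{3}{7} + 33\right) \frac{141}{29} = \frac{234}{7} \cdot \frac{141}{29} = \frac{32994}{203}$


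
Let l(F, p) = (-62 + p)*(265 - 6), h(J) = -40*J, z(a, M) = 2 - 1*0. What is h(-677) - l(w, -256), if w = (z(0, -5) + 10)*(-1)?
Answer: 109442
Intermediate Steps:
z(a, M) = 2 (z(a, M) = 2 + 0 = 2)
w = -12 (w = (2 + 10)*(-1) = 12*(-1) = -12)
l(F, p) = -16058 + 259*p (l(F, p) = (-62 + p)*259 = -16058 + 259*p)
h(-677) - l(w, -256) = -40*(-677) - (-16058 + 259*(-256)) = 27080 - (-16058 - 66304) = 27080 - 1*(-82362) = 27080 + 82362 = 109442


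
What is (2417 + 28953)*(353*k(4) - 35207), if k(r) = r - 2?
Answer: -1082296370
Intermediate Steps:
k(r) = -2 + r
(2417 + 28953)*(353*k(4) - 35207) = (2417 + 28953)*(353*(-2 + 4) - 35207) = 31370*(353*2 - 35207) = 31370*(706 - 35207) = 31370*(-34501) = -1082296370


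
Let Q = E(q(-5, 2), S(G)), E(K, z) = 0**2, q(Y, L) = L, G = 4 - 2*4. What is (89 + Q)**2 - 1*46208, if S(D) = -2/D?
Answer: -38287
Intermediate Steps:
G = -4 (G = 4 - 8 = -4)
E(K, z) = 0
Q = 0
(89 + Q)**2 - 1*46208 = (89 + 0)**2 - 1*46208 = 89**2 - 46208 = 7921 - 46208 = -38287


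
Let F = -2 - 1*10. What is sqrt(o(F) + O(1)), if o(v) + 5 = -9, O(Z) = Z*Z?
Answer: I*sqrt(13) ≈ 3.6056*I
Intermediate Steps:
O(Z) = Z**2
F = -12 (F = -2 - 10 = -12)
o(v) = -14 (o(v) = -5 - 9 = -14)
sqrt(o(F) + O(1)) = sqrt(-14 + 1**2) = sqrt(-14 + 1) = sqrt(-13) = I*sqrt(13)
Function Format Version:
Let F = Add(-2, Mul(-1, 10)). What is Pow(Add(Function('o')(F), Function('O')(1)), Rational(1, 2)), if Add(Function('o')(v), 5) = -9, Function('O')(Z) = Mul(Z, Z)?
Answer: Mul(I, Pow(13, Rational(1, 2))) ≈ Mul(3.6056, I)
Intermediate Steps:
Function('O')(Z) = Pow(Z, 2)
F = -12 (F = Add(-2, -10) = -12)
Function('o')(v) = -14 (Function('o')(v) = Add(-5, -9) = -14)
Pow(Add(Function('o')(F), Function('O')(1)), Rational(1, 2)) = Pow(Add(-14, Pow(1, 2)), Rational(1, 2)) = Pow(Add(-14, 1), Rational(1, 2)) = Pow(-13, Rational(1, 2)) = Mul(I, Pow(13, Rational(1, 2)))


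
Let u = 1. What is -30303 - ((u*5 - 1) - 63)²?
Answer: -33784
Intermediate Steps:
-30303 - ((u*5 - 1) - 63)² = -30303 - ((1*5 - 1) - 63)² = -30303 - ((5 - 1) - 63)² = -30303 - (4 - 63)² = -30303 - 1*(-59)² = -30303 - 1*3481 = -30303 - 3481 = -33784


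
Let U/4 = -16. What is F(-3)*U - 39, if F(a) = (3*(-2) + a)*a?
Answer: -1767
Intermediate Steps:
U = -64 (U = 4*(-16) = -64)
F(a) = a*(-6 + a) (F(a) = (-6 + a)*a = a*(-6 + a))
F(-3)*U - 39 = -3*(-6 - 3)*(-64) - 39 = -3*(-9)*(-64) - 39 = 27*(-64) - 39 = -1728 - 39 = -1767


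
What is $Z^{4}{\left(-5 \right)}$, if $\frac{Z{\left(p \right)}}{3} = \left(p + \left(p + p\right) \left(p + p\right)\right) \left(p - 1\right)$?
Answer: $8550360810000$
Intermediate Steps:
$Z{\left(p \right)} = 3 \left(-1 + p\right) \left(p + 4 p^{2}\right)$ ($Z{\left(p \right)} = 3 \left(p + \left(p + p\right) \left(p + p\right)\right) \left(p - 1\right) = 3 \left(p + 2 p 2 p\right) \left(-1 + p\right) = 3 \left(p + 4 p^{2}\right) \left(-1 + p\right) = 3 \left(-1 + p\right) \left(p + 4 p^{2}\right)$)
$Z^{4}{\left(-5 \right)} = \left(3 \left(-5\right) \left(-1 - -15 + 4 \left(-5\right)^{2}\right)\right)^{4} = \left(3 \left(-5\right) \left(-1 + 15 + 4 \cdot 25\right)\right)^{4} = \left(3 \left(-5\right) \left(-1 + 15 + 100\right)\right)^{4} = \left(3 \left(-5\right) 114\right)^{4} = \left(-1710\right)^{4} = 8550360810000$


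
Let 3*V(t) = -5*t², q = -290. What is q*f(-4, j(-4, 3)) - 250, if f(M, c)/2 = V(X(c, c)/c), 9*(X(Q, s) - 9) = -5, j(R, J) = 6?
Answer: 3640850/2187 ≈ 1664.8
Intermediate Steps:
X(Q, s) = 76/9 (X(Q, s) = 9 + (⅑)*(-5) = 9 - 5/9 = 76/9)
V(t) = -5*t²/3 (V(t) = (-5*t²)/3 = -5*t²/3)
f(M, c) = -57760/(243*c²) (f(M, c) = 2*(-5*5776/(81*c²)/3) = 2*(-28880/(243*c²)) = -57760/(243*c²))
q*f(-4, j(-4, 3)) - 250 = -(-16750400)/(243*6²) - 250 = -(-16750400)/(243*36) - 250 = -290*(-14440/2187) - 250 = 4187600/2187 - 250 = 3640850/2187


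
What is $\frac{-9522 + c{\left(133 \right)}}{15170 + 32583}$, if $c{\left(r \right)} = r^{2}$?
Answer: $\frac{8167}{47753} \approx 0.17103$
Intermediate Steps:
$\frac{-9522 + c{\left(133 \right)}}{15170 + 32583} = \frac{-9522 + 133^{2}}{15170 + 32583} = \frac{-9522 + 17689}{47753} = 8167 \cdot \frac{1}{47753} = \frac{8167}{47753}$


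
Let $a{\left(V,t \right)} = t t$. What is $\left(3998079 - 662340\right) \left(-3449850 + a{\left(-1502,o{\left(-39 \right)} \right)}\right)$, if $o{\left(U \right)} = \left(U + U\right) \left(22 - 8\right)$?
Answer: $-7530050518254$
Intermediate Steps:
$o{\left(U \right)} = 28 U$ ($o{\left(U \right)} = 2 U 14 = 28 U$)
$a{\left(V,t \right)} = t^{2}$
$\left(3998079 - 662340\right) \left(-3449850 + a{\left(-1502,o{\left(-39 \right)} \right)}\right) = \left(3998079 - 662340\right) \left(-3449850 + \left(28 \left(-39\right)\right)^{2}\right) = 3335739 \left(-3449850 + \left(-1092\right)^{2}\right) = 3335739 \left(-3449850 + 1192464\right) = 3335739 \left(-2257386\right) = -7530050518254$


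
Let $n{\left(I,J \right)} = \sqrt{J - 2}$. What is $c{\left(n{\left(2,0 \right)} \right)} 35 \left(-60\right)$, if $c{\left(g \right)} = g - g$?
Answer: $0$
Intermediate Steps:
$n{\left(I,J \right)} = \sqrt{-2 + J}$
$c{\left(g \right)} = 0$
$c{\left(n{\left(2,0 \right)} \right)} 35 \left(-60\right) = 0 \cdot 35 \left(-60\right) = 0 \left(-60\right) = 0$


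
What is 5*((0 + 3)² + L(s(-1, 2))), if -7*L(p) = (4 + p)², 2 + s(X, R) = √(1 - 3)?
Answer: 305/7 - 20*I*√2/7 ≈ 43.571 - 4.0406*I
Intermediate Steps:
s(X, R) = -2 + I*√2 (s(X, R) = -2 + √(1 - 3) = -2 + √(-2) = -2 + I*√2)
L(p) = -(4 + p)²/7
5*((0 + 3)² + L(s(-1, 2))) = 5*((0 + 3)² - (4 + (-2 + I*√2))²/7) = 5*(3² - (2 + I*√2)²/7) = 5*(9 - (2 + I*√2)²/7) = 45 - 5*(2 + I*√2)²/7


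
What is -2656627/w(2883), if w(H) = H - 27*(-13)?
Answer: -2656627/3234 ≈ -821.47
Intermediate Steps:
w(H) = 351 + H (w(H) = H + 351 = 351 + H)
-2656627/w(2883) = -2656627/(351 + 2883) = -2656627/3234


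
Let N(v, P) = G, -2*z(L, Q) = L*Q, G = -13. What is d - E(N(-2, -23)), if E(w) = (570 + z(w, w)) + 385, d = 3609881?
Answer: 7218021/2 ≈ 3.6090e+6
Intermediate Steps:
z(L, Q) = -L*Q/2
N(v, P) = -13
E(w) = 955 - w²/2 (E(w) = (570 - w*w/2) + 385 = (570 - w²/2) + 385 = 955 - w²/2)
d - E(N(-2, -23)) = 3609881 - (955 - ½*(-13)²) = 3609881 - (955 - ½*169) = 3609881 - (955 - 169/2) = 3609881 - 1*1741/2 = 3609881 - 1741/2 = 7218021/2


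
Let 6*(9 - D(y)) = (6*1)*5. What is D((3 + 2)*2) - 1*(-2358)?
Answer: 2362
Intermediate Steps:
D(y) = 4 (D(y) = 9 - 6*1*5/6 = 9 - 5 = 4)
D((3 + 2)*2) - 1*(-2358) = 4 - 1*(-2358) = 4 + 2358 = 2362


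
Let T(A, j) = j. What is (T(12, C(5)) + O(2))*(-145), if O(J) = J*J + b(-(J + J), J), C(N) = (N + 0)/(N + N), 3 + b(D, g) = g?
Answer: -1015/2 ≈ -507.50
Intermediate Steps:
b(D, g) = -3 + g
C(N) = 1/2 (C(N) = N/((2*N)) = N*(1/(2*N)) = 1/2)
O(J) = -3 + J + J**2 (O(J) = J*J + (-3 + J) = J**2 + (-3 + J) = -3 + J + J**2)
(T(12, C(5)) + O(2))*(-145) = (1/2 + (-3 + 2 + 2**2))*(-145) = (1/2 + (-3 + 2 + 4))*(-145) = (1/2 + 3)*(-145) = (7/2)*(-145) = -1015/2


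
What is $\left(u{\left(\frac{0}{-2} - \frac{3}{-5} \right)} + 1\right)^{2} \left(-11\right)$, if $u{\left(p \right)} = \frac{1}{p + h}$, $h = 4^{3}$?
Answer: $- \frac{1183424}{104329} \approx -11.343$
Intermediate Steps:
$h = 64$
$u{\left(p \right)} = \frac{1}{64 + p}$ ($u{\left(p \right)} = \frac{1}{p + 64} = \frac{1}{64 + p}$)
$\left(u{\left(\frac{0}{-2} - \frac{3}{-5} \right)} + 1\right)^{2} \left(-11\right) = \left(\frac{1}{64 + \left(\frac{0}{-2} - \frac{3}{-5}\right)} + 1\right)^{2} \left(-11\right) = \left(\frac{1}{64 + \left(0 \left(- \frac{1}{2}\right) - - \frac{3}{5}\right)} + 1\right)^{2} \left(-11\right) = \left(\frac{1}{64 + \left(0 + \frac{3}{5}\right)} + 1\right)^{2} \left(-11\right) = \left(\frac{1}{64 + \frac{3}{5}} + 1\right)^{2} \left(-11\right) = \left(\frac{1}{\frac{323}{5}} + 1\right)^{2} \left(-11\right) = \left(\frac{5}{323} + 1\right)^{2} \left(-11\right) = \left(\frac{328}{323}\right)^{2} \left(-11\right) = \frac{107584}{104329} \left(-11\right) = - \frac{1183424}{104329}$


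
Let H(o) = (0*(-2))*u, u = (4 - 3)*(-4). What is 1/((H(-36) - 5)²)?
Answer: 1/25 ≈ 0.040000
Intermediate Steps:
u = -4 (u = 1*(-4) = -4)
H(o) = 0 (H(o) = (0*(-2))*(-4) = 0*(-4) = 0)
1/((H(-36) - 5)²) = 1/((0 - 5)²) = 1/((-5)²) = 1/25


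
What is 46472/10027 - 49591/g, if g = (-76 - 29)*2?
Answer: 13702921/56910 ≈ 240.78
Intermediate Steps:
g = -210 (g = -105*2 = -210)
46472/10027 - 49591/g = 46472/10027 - 49591/(-210) = 46472*(1/10027) - 49591*(-1/210) = 1256/271 + 49591/210 = 13702921/56910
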